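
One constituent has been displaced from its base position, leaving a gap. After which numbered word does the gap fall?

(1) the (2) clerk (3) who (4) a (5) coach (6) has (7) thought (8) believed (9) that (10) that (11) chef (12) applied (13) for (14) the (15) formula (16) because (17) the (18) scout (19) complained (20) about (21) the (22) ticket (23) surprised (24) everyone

7

The displaced element is "the clerk" (word 2).
It is linked across 1 clause boundary (Ø).
It functions as the subject of "believed", so the gap sits immediately after word 7 ("thought").
Base order: A coach has thought that the clerk believed that that chef applied for the formula because the scout complained about the ticket.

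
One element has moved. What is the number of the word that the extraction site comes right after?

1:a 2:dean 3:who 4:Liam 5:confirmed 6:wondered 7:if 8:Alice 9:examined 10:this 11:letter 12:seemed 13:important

The displaced element is "a dean" (word 2).
It is linked across 1 clause boundary (Ø).
It functions as the subject of "wondered", so the gap sits immediately after word 5 ("confirmed").
Base order: Liam confirmed that a dean wondered if Alice examined this letter.

5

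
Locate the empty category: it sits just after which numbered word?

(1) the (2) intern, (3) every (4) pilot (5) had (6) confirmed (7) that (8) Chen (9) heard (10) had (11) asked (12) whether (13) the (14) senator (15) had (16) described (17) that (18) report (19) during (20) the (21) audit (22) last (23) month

The displaced element is "the intern" (word 2).
It is linked across 2 clause boundaries (that → Ø).
It functions as the subject of "asked", so the gap sits immediately after word 9 ("heard").
Base order: Every pilot had confirmed that Chen heard that the intern had asked whether the senator had described that report during the audit last month.

9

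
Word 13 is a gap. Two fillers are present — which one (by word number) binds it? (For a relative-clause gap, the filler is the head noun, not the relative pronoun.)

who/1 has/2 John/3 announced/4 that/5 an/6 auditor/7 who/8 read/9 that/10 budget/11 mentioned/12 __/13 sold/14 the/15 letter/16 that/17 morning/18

1

The marked gap is the subject of "sold".
Its filler is the fronted wh-phrase "who", at word 1.
(The other dependency links word 7 to a gap after word 8.)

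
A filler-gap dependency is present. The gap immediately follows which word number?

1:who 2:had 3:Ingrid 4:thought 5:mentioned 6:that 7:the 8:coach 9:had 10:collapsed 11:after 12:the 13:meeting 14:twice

The displaced element is "who" (word 1).
It is linked across 1 clause boundary (Ø).
It functions as the subject of "mentioned", so the gap sits immediately after word 4 ("thought").
Base order: Ingrid had thought that who mentioned that the coach had collapsed after the meeting twice.

4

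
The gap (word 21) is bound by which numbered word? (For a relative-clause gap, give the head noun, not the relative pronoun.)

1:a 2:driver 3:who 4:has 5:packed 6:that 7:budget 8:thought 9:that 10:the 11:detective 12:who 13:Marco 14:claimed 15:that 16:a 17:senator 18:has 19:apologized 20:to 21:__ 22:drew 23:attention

11

The gap at 21 is the prepositional object of "apologized", inside a relative clause.
The relative pronoun is "who" (word 12); it is bound by the head noun immediately before it.
Its filler is the head noun "detective", at word 11.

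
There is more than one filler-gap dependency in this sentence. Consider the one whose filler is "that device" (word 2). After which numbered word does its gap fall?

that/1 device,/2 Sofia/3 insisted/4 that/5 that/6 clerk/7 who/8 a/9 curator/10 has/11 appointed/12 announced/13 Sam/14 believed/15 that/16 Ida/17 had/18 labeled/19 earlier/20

19

The displaced element is "that device" (word 2).
It is linked across 3 clause boundaries (that → Ø → that).
It functions as the direct object of "labeled", so the gap sits immediately after word 19 ("labeled").
Base order: Sofia insisted that that clerk who a curator has appointed announced Sam believed that Ida had labeled that device earlier.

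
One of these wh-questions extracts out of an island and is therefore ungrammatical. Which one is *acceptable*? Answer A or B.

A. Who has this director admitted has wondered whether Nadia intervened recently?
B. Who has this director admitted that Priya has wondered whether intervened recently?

In B, the wh-phrase is extracted from inside a wh-island (introduced by "whether"), which blocks movement.
In A, the extraction path crosses only that-complement boundaries, which are transparent.
So A is grammatical.

A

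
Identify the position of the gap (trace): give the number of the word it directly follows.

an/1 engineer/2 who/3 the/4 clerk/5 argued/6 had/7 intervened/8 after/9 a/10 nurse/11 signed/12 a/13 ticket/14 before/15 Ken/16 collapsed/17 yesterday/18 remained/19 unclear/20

6

The displaced element is "an engineer" (word 2).
It is linked across 1 clause boundary (Ø).
It functions as the subject of "intervened", so the gap sits immediately after word 6 ("argued").
Base order: The clerk argued that an engineer had intervened after a nurse signed a ticket before Ken collapsed yesterday.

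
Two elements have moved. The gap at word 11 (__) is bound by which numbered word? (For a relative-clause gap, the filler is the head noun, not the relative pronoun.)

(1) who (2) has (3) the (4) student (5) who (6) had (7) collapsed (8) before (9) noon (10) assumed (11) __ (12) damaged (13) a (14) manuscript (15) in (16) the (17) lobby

1

The marked gap is the subject of "damaged".
Its filler is the fronted wh-phrase "who", at word 1.
(The other dependency links word 4 to a gap after word 5.)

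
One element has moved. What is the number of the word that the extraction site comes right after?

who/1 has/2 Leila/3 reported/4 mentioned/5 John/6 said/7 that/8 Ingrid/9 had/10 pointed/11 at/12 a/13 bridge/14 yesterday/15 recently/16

The displaced element is "who" (word 1).
It is linked across 1 clause boundary (Ø).
It functions as the subject of "mentioned", so the gap sits immediately after word 4 ("reported").
Base order: Leila has reported who mentioned John said that Ingrid had pointed at a bridge yesterday recently.

4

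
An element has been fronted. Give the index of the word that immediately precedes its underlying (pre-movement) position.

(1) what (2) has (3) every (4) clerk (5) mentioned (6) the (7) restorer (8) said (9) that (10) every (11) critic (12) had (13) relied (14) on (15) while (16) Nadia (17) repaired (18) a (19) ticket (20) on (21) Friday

The displaced element is "what" (word 1).
It is linked across 2 clause boundaries (Ø → that).
It functions as the object of the preposition "on" of "relied", so the gap sits immediately after word 14 ("on").
Base order: Every clerk has mentioned the restorer said that every critic had relied on what while Nadia repaired a ticket on Friday.

14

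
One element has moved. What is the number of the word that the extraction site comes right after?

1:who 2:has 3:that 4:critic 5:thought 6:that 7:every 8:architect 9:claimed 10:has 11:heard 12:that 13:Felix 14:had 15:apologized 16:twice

The displaced element is "who" (word 1).
It is linked across 2 clause boundaries (that → Ø).
It functions as the subject of "heard", so the gap sits immediately after word 9 ("claimed").
Base order: That critic has thought that every architect claimed that who has heard that Felix had apologized twice.

9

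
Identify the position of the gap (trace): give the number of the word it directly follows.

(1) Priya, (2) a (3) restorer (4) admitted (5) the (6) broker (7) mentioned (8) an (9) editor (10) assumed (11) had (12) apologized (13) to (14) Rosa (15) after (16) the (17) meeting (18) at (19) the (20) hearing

10

The displaced element is "Priya" (word 1).
It is linked across 3 clause boundaries (Ø → Ø → Ø).
It functions as the subject of "apologized", so the gap sits immediately after word 10 ("assumed").
Base order: A restorer admitted the broker mentioned an editor assumed Priya had apologized to Rosa after the meeting at the hearing.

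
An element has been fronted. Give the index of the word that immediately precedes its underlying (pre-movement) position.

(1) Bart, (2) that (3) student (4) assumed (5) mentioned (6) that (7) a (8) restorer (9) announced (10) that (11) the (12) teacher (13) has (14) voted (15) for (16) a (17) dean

The displaced element is "Bart" (word 1).
It is linked across 1 clause boundary (Ø).
It functions as the subject of "mentioned", so the gap sits immediately after word 4 ("assumed").
Base order: That student assumed that Bart mentioned that a restorer announced that the teacher has voted for a dean.

4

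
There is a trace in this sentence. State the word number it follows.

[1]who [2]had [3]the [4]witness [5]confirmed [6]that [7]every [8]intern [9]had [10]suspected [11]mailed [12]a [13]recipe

10

The displaced element is "who" (word 1).
It is linked across 2 clause boundaries (that → Ø).
It functions as the subject of "mailed", so the gap sits immediately after word 10 ("suspected").
Base order: The witness had confirmed that every intern had suspected that who mailed a recipe.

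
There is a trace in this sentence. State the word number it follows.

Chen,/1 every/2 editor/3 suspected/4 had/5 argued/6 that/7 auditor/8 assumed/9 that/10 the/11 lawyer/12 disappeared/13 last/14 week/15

4

The displaced element is "Chen" (word 1).
It is linked across 1 clause boundary (Ø).
It functions as the subject of "argued", so the gap sits immediately after word 4 ("suspected").
Base order: Every editor suspected that Chen had argued that auditor assumed that the lawyer disappeared last week.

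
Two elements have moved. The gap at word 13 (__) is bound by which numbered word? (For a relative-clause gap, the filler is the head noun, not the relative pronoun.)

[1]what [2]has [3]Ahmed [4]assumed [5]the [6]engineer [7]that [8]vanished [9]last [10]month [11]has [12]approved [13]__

The marked gap is the direct object of "approved".
Its filler is the fronted wh-phrase "what", at word 1.
(The other dependency links word 6 to a gap after word 7.)

1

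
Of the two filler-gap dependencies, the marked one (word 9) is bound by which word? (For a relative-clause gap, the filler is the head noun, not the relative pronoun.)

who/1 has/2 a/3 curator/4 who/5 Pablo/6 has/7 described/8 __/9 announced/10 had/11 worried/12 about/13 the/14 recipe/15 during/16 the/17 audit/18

The marked gap is inside the relative clause, the direct object of "described".
Its filler is the head noun "curator" (via "who"), at word 4.
(The other dependency links word 1 to a gap after word 10.)

4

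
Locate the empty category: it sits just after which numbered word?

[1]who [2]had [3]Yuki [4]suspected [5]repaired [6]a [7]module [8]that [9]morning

The displaced element is "who" (word 1).
It is linked across 1 clause boundary (Ø).
It functions as the subject of "repaired", so the gap sits immediately after word 4 ("suspected").
Base order: Yuki had suspected that who repaired a module that morning.

4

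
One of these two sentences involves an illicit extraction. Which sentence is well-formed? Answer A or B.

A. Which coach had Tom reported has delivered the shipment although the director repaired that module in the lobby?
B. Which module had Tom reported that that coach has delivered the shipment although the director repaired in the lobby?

In B, the wh-phrase is extracted from inside an adjunct island (introduced by "although"), which blocks movement.
In A, the extraction path crosses only that-complement boundaries, which are transparent.
So A is grammatical.

A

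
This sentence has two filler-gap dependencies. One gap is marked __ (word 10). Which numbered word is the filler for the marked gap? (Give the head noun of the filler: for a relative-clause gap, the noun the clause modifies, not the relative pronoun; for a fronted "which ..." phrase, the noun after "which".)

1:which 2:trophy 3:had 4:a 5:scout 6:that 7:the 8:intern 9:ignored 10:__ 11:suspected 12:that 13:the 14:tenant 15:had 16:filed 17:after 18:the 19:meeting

5

The marked gap is inside the relative clause, the direct object of "ignored".
Its filler is the head noun "scout" (via "that"), at word 5.
(The other dependency links word 2 to a gap after word 16.)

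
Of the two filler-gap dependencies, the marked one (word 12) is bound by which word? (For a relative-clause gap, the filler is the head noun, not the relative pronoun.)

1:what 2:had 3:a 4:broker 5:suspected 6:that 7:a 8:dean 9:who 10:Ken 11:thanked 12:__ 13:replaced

The marked gap is inside the relative clause, the direct object of "thanked".
Its filler is the head noun "dean" (via "who"), at word 8.
(The other dependency links word 1 to a gap after word 13.)

8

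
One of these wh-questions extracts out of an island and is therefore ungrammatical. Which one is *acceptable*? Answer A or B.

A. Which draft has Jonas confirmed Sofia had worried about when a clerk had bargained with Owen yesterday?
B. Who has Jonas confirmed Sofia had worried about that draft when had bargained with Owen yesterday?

In B, the wh-phrase is extracted from inside an adjunct island (introduced by "when"), which blocks movement.
In A, the extraction path crosses only that-complement boundaries, which are transparent.
So A is grammatical.

A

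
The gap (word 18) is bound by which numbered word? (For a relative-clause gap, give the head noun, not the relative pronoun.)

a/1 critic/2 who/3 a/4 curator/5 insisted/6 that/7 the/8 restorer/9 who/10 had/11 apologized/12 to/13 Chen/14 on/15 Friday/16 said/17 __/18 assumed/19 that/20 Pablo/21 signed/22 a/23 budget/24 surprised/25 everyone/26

The gap at 18 is the subject of "assumed", inside a relative clause.
The relative pronoun is "who" (word 3); it is bound by the head noun immediately before it.
Its filler is the head noun "critic", at word 2.

2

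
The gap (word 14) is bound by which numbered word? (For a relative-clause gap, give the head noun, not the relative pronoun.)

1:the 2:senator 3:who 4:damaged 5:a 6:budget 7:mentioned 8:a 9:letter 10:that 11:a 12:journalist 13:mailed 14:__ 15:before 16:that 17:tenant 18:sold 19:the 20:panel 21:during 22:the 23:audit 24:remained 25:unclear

9

The gap at 14 is the object of "mailed", inside a relative clause.
The relative pronoun is "that" (word 10); it is bound by the head noun immediately before it.
Its filler is the head noun "letter", at word 9.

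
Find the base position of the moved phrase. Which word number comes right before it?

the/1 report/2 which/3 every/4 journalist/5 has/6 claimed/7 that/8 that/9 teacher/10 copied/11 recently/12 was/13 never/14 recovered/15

The displaced element is "the report" (word 2).
It is linked across 1 clause boundary (that).
It functions as the direct object of "copied", so the gap sits immediately after word 11 ("copied").
Base order: Every journalist has claimed that that teacher copied the report recently.

11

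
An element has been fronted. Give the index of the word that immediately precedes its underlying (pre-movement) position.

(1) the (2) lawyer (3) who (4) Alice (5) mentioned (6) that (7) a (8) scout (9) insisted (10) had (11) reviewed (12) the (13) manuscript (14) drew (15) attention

The displaced element is "the lawyer" (word 2).
It is linked across 2 clause boundaries (that → Ø).
It functions as the subject of "reviewed", so the gap sits immediately after word 9 ("insisted").
Base order: Alice mentioned that a scout insisted that the lawyer had reviewed the manuscript.

9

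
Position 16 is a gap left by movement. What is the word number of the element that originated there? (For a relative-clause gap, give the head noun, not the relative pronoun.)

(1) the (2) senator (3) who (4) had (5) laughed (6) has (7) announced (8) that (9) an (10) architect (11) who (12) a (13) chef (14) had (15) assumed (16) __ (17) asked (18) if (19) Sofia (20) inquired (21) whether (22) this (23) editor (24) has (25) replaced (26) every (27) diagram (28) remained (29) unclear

10

The gap at 16 is the subject of "asked", inside a relative clause.
The relative pronoun is "who" (word 11); it is bound by the head noun immediately before it.
Its filler is the head noun "architect", at word 10.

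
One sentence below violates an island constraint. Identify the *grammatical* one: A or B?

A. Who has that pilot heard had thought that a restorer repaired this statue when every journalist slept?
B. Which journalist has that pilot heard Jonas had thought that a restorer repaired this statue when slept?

A

In B, the wh-phrase is extracted from inside an adjunct island (introduced by "when"), which blocks movement.
In A, the extraction path crosses only that-complement boundaries, which are transparent.
So A is grammatical.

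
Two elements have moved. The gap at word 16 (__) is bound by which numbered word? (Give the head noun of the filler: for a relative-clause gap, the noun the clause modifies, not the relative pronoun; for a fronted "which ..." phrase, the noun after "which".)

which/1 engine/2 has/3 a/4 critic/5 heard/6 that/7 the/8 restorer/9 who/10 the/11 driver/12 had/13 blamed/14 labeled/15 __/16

The marked gap is the direct object of "labeled".
Its filler is the fronted wh-phrase "which engine", at word 2.
(The other dependency links word 9 to a gap after word 14.)

2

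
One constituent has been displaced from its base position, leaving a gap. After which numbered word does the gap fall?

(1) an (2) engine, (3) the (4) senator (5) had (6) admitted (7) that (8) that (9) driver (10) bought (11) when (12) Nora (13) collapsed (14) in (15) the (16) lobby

10

The displaced element is "an engine" (word 2).
It is linked across 1 clause boundary (that).
It functions as the direct object of "bought", so the gap sits immediately after word 10 ("bought").
Base order: The senator had admitted that that driver bought an engine when Nora collapsed in the lobby.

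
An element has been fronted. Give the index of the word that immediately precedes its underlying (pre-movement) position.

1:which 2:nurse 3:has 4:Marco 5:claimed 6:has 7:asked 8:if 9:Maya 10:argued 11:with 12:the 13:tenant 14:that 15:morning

5

The displaced element is "which nurse" (word 2).
It is linked across 1 clause boundary (Ø).
It functions as the subject of "asked", so the gap sits immediately after word 5 ("claimed").
Base order: Marco has claimed that which nurse has asked if Maya argued with the tenant that morning.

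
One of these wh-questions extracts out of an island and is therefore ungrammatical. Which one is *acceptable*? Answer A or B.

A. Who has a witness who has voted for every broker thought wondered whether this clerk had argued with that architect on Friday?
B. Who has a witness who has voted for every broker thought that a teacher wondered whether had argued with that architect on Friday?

In B, the wh-phrase is extracted from inside a wh-island (introduced by "whether"), which blocks movement.
In A, the extraction path crosses only that-complement boundaries, which are transparent.
So A is grammatical.

A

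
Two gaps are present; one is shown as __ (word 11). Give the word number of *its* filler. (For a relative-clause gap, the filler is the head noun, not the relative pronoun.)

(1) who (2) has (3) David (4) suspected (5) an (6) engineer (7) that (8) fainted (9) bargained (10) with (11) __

1

The marked gap is the object of the preposition "with" of "bargained".
Its filler is the fronted wh-phrase "who", at word 1.
(The other dependency links word 6 to a gap after word 7.)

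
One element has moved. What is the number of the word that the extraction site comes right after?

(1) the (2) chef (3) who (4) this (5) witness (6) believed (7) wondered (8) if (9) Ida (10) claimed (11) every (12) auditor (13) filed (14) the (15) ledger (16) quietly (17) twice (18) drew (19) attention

The displaced element is "the chef" (word 2).
It is linked across 1 clause boundary (Ø).
It functions as the subject of "wondered", so the gap sits immediately after word 6 ("believed").
Base order: This witness believed the chef wondered if Ida claimed every auditor filed the ledger quietly twice.

6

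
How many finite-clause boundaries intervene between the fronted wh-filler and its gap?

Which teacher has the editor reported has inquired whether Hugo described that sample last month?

"which teacher" is extracted from the subject of "inquired".
Boundaries crossed, outermost first: [Ø] — 1 in total.

1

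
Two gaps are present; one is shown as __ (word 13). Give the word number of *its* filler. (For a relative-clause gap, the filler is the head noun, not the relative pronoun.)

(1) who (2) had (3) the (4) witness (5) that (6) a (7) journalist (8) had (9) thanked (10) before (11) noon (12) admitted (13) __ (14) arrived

1

The marked gap is the subject of "arrived".
Its filler is the fronted wh-phrase "who", at word 1.
(The other dependency links word 4 to a gap after word 9.)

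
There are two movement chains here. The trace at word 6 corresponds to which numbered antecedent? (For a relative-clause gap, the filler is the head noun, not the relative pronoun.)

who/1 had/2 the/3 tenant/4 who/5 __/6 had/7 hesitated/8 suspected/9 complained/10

4

The marked gap is inside the relative clause, the subject of "hesitated".
Its filler is the head noun "tenant" (via "who"), at word 4.
(The other dependency links word 1 to a gap after word 9.)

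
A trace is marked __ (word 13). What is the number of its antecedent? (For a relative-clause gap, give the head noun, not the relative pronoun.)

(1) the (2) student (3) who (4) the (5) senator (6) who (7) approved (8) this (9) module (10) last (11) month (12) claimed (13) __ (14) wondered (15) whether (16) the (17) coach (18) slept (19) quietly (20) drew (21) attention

2

The gap at 13 is the subject of "wondered", inside a relative clause.
The relative pronoun is "who" (word 3); it is bound by the head noun immediately before it.
Its filler is the head noun "student", at word 2.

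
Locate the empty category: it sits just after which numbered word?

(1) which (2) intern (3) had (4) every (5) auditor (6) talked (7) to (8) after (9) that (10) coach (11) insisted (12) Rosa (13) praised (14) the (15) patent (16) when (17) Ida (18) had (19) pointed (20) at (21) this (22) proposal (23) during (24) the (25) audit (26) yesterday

7

The displaced element is "which intern" (word 2).
It functions as the object of the preposition "to" of "talked", so the gap sits immediately after word 7 ("to").
Base order: Every auditor had talked to which intern after that coach insisted Rosa praised the patent when Ida had pointed at this proposal during the audit yesterday.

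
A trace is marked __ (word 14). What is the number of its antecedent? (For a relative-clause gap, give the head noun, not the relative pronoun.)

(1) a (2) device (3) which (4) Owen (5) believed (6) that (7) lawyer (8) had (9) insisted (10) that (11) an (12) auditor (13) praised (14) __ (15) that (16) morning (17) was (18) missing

The gap at 14 is the object of "praised", inside a relative clause.
The relative pronoun is "which" (word 3); it is bound by the head noun immediately before it.
Its filler is the head noun "device", at word 2.

2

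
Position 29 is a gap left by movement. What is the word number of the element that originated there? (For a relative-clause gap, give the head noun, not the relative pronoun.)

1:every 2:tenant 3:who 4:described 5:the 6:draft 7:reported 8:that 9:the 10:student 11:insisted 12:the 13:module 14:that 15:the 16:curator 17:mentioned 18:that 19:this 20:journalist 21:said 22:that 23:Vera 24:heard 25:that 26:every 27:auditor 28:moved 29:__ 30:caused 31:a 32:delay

13

The gap at 29 is the object of "moved", inside a relative clause.
The relative pronoun is "that" (word 14); it is bound by the head noun immediately before it.
Its filler is the head noun "module", at word 13.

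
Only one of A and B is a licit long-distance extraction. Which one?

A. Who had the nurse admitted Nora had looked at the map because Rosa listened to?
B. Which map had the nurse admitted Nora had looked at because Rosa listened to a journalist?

In A, the wh-phrase is extracted from inside an adjunct island (introduced by "because"), which blocks movement.
In B, the extraction path crosses only that-complement boundaries, which are transparent.
So B is grammatical.

B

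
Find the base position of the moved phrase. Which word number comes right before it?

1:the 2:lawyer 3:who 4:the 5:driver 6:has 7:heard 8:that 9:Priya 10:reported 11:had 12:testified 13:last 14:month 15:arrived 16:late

10

The displaced element is "the lawyer" (word 2).
It is linked across 2 clause boundaries (that → Ø).
It functions as the subject of "testified", so the gap sits immediately after word 10 ("reported").
Base order: The driver has heard that Priya reported the lawyer had testified last month.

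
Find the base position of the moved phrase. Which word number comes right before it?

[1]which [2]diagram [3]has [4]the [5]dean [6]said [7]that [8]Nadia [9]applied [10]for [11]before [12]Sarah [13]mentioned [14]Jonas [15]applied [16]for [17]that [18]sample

10

The displaced element is "which diagram" (word 2).
It is linked across 1 clause boundary (that).
It functions as the object of the preposition "for" of "applied", so the gap sits immediately after word 10 ("for").
Base order: The dean has said that Nadia applied for which diagram before Sarah mentioned Jonas applied for that sample.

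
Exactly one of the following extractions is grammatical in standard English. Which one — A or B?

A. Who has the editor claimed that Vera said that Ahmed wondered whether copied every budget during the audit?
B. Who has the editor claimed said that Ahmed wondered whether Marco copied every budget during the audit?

In A, the wh-phrase is extracted from inside a wh-island (introduced by "whether"), which blocks movement.
In B, the extraction path crosses only that-complement boundaries, which are transparent.
So B is grammatical.

B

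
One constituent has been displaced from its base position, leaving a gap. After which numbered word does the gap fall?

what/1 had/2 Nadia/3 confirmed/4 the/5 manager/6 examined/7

7

The displaced element is "what" (word 1).
It is linked across 1 clause boundary (Ø).
It functions as the direct object of "examined", so the gap sits immediately after word 7 ("examined").
Base order: Nadia had confirmed the manager examined what.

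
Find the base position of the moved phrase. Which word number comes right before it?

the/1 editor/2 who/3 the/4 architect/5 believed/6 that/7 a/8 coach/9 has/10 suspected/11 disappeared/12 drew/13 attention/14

11

The displaced element is "the editor" (word 2).
It is linked across 2 clause boundaries (that → Ø).
It functions as the subject of "disappeared", so the gap sits immediately after word 11 ("suspected").
Base order: The architect believed that a coach has suspected the editor disappeared.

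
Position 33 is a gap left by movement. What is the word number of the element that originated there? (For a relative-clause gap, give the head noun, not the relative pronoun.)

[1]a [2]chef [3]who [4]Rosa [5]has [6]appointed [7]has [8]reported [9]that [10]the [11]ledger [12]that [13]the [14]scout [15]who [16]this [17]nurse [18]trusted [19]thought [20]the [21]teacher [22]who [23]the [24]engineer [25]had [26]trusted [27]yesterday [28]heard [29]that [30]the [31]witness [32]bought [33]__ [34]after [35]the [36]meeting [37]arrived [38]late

The gap at 33 is the object of "bought", inside a relative clause.
The relative pronoun is "that" (word 12); it is bound by the head noun immediately before it.
Its filler is the head noun "ledger", at word 11.

11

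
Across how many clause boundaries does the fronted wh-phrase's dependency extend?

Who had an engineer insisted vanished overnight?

"who" is extracted from the subject of "vanished".
Boundaries crossed, outermost first: [Ø] — 1 in total.

1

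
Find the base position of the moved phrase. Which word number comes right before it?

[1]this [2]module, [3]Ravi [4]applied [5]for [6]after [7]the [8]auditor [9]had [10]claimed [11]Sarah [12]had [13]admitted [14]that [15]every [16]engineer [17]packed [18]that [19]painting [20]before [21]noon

The displaced element is "this module" (word 2).
It functions as the object of the preposition "for" of "applied", so the gap sits immediately after word 5 ("for").
Base order: Ravi applied for this module after the auditor had claimed Sarah had admitted that every engineer packed that painting before noon.

5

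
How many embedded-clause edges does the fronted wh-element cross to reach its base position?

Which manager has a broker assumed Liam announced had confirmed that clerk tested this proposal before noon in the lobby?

"which manager" is extracted from the subject of "confirmed".
Boundaries crossed, outermost first: [Ø], [Ø] — 2 in total.

2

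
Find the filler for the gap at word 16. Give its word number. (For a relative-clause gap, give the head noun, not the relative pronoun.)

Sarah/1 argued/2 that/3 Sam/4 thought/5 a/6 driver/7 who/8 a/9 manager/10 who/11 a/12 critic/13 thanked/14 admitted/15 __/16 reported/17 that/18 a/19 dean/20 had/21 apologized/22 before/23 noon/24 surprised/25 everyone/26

7

The gap at 16 is the subject of "reported", inside a relative clause.
The relative pronoun is "who" (word 8); it is bound by the head noun immediately before it.
Its filler is the head noun "driver", at word 7.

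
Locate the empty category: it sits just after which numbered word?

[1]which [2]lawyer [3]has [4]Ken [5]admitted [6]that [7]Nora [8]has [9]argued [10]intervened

The displaced element is "which lawyer" (word 2).
It is linked across 2 clause boundaries (that → Ø).
It functions as the subject of "intervened", so the gap sits immediately after word 9 ("argued").
Base order: Ken has admitted that Nora has argued which lawyer intervened.

9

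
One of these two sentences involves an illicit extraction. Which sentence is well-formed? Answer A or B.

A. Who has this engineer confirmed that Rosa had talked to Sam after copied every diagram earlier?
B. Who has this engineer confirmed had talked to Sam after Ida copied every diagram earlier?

B

In A, the wh-phrase is extracted from inside an adjunct island (introduced by "after"), which blocks movement.
In B, the extraction path crosses only that-complement boundaries, which are transparent.
So B is grammatical.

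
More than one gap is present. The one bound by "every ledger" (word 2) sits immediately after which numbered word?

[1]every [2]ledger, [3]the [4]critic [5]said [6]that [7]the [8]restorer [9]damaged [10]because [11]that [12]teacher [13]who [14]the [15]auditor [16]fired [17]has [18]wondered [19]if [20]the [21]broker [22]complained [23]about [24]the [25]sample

The displaced element is "every ledger" (word 2).
It is linked across 1 clause boundary (that).
It functions as the direct object of "damaged", so the gap sits immediately after word 9 ("damaged").
Base order: The critic said that the restorer damaged every ledger because that teacher who the auditor fired has wondered if the broker complained about the sample.

9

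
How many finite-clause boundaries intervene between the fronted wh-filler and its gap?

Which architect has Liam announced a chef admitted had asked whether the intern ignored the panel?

2

"which architect" is extracted from the subject of "asked".
Boundaries crossed, outermost first: [Ø], [Ø] — 2 in total.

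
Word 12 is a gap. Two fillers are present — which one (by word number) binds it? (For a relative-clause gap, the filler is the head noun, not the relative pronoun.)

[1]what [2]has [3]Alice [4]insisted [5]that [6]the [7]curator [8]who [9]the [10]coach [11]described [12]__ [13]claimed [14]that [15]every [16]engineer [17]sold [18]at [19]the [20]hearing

7

The marked gap is inside the relative clause, the direct object of "described".
Its filler is the head noun "curator" (via "who"), at word 7.
(The other dependency links word 1 to a gap after word 17.)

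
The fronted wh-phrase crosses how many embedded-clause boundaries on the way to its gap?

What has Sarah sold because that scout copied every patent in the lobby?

0

"what" originates inside the matrix clause — no clause boundary is crossed.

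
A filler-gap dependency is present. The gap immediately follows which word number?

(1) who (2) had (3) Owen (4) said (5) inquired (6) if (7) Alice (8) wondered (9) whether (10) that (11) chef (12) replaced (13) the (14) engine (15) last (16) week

The displaced element is "who" (word 1).
It is linked across 1 clause boundary (Ø).
It functions as the subject of "inquired", so the gap sits immediately after word 4 ("said").
Base order: Owen had said that who inquired if Alice wondered whether that chef replaced the engine last week.

4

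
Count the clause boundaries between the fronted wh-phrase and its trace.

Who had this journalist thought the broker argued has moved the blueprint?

"who" is extracted from the subject of "moved".
Boundaries crossed, outermost first: [Ø], [Ø] — 2 in total.

2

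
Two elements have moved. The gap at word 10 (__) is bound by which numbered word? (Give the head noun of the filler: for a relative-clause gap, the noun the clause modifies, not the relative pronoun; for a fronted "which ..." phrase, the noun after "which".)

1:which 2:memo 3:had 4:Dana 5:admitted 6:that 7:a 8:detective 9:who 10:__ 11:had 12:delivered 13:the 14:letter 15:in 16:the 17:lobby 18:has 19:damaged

8

The marked gap is inside the relative clause, the subject of "delivered".
Its filler is the head noun "detective" (via "who"), at word 8.
(The other dependency links word 2 to a gap after word 19.)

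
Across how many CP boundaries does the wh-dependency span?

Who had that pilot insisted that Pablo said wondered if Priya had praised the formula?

"who" is extracted from the subject of "wondered".
Boundaries crossed, outermost first: [that], [Ø] — 2 in total.

2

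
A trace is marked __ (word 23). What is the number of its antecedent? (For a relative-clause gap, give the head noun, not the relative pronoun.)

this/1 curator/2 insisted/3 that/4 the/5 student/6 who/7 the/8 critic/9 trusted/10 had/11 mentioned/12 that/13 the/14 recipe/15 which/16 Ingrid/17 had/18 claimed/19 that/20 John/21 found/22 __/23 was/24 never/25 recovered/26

15

The gap at 23 is the object of "found", inside a relative clause.
The relative pronoun is "which" (word 16); it is bound by the head noun immediately before it.
Its filler is the head noun "recipe", at word 15.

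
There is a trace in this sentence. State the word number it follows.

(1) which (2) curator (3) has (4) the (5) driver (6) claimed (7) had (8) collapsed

The displaced element is "which curator" (word 2).
It is linked across 1 clause boundary (Ø).
It functions as the subject of "collapsed", so the gap sits immediately after word 6 ("claimed").
Base order: The driver has claimed which curator had collapsed.

6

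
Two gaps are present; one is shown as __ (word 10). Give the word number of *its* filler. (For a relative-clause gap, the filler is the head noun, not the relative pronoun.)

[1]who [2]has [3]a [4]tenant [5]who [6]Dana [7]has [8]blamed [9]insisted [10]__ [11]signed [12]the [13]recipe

The marked gap is the subject of "signed".
Its filler is the fronted wh-phrase "who", at word 1.
(The other dependency links word 4 to a gap after word 8.)

1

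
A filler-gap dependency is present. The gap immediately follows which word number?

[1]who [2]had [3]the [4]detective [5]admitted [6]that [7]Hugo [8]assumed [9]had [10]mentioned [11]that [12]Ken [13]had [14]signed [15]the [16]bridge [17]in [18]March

The displaced element is "who" (word 1).
It is linked across 2 clause boundaries (that → Ø).
It functions as the subject of "mentioned", so the gap sits immediately after word 8 ("assumed").
Base order: The detective had admitted that Hugo assumed who had mentioned that Ken had signed the bridge in March.

8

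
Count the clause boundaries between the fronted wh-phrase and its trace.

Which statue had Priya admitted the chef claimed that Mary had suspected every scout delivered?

"which statue" is extracted from the object of "delivered".
Boundaries crossed, outermost first: [Ø], [that], [Ø] — 3 in total.

3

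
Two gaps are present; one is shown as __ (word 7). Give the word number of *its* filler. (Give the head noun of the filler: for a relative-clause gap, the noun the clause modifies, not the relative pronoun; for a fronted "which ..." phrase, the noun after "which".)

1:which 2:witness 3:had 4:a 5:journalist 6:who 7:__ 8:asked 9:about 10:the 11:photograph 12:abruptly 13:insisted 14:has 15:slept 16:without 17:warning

The marked gap is inside the relative clause, the subject of "asked".
Its filler is the head noun "journalist" (via "who"), at word 5.
(The other dependency links word 2 to a gap after word 13.)

5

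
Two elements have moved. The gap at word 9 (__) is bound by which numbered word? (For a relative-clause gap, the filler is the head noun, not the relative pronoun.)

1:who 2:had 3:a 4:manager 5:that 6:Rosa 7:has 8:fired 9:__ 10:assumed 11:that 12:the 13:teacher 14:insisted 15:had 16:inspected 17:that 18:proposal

4

The marked gap is inside the relative clause, the direct object of "fired".
Its filler is the head noun "manager" (via "that"), at word 4.
(The other dependency links word 1 to a gap after word 14.)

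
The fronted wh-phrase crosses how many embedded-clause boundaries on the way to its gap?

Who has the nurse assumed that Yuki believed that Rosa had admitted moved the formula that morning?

"who" is extracted from the subject of "moved".
Boundaries crossed, outermost first: [that], [that], [Ø] — 3 in total.

3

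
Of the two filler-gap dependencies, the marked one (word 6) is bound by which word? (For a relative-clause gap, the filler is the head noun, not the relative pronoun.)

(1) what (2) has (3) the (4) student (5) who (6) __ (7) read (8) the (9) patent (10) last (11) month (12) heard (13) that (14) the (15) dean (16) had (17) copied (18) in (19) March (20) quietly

The marked gap is inside the relative clause, the subject of "read".
Its filler is the head noun "student" (via "who"), at word 4.
(The other dependency links word 1 to a gap after word 17.)

4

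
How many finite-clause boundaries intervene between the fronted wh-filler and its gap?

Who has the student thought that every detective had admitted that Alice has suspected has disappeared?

3

"who" is extracted from the subject of "disappeared".
Boundaries crossed, outermost first: [that], [that], [Ø] — 3 in total.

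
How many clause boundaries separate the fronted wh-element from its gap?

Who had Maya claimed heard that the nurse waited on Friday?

1

"who" is extracted from the subject of "heard".
Boundaries crossed, outermost first: [Ø] — 1 in total.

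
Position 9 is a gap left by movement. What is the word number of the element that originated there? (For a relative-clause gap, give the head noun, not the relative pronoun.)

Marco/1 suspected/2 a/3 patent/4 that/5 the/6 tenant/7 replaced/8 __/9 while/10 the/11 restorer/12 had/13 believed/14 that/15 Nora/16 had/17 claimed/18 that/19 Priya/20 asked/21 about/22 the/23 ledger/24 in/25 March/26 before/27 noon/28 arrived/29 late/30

The gap at 9 is the object of "replaced", inside a relative clause.
The relative pronoun is "that" (word 5); it is bound by the head noun immediately before it.
Its filler is the head noun "patent", at word 4.

4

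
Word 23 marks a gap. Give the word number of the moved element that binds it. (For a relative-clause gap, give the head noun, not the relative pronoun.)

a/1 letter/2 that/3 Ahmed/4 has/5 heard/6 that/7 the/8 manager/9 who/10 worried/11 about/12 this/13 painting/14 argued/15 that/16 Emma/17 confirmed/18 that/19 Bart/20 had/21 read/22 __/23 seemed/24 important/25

The gap at 23 is the object of "read", inside a relative clause.
The relative pronoun is "that" (word 3); it is bound by the head noun immediately before it.
Its filler is the head noun "letter", at word 2.

2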